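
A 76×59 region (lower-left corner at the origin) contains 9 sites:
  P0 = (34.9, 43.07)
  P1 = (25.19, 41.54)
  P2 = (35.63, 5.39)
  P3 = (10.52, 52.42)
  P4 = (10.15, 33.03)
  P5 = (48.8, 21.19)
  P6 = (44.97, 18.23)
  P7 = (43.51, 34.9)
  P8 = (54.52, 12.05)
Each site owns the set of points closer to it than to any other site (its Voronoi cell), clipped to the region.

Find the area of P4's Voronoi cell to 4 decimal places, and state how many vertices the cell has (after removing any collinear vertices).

Area of P4's cell: 732.3747 (6 vertices)

1. box [0,76]×[0,59]: [(0, 0) (76, 0) (76, 59) (0, 59)]
2. ⊥bis P4·P0 via (22.525,38.05): [(0, 0) (37.9602, 0) (14.0265, 59) (0, 59)]  |A|=1533.6085
3. ⊥bis P4·P1 via (17.67,37.285): [(0, 0) (37.9602, 0) (35.9175, 5.0355) (5.3831, 59) (0, 59)]  |A|=1300.391
4. ⊥bis P4·P2 via (22.89,19.21): [(0, 0) (2.0515, 0) (26.1808, 22.2436) (5.3831, 59) (0, 59)]  |A|=894.0818
5. ⊥bis P4·P3 via (10.335,42.725): [(0, 42.9222) (0, 0) (2.0515, 0) (26.1808, 22.2436) (14.6384, 42.6429)]  |A|=732.3792
6. ⊥bis P4·P5 via (29.475,27.11): [(0, 42.9222) (0, 0) (2.0515, 0) (26.1808, 22.2436) (14.6384, 42.6429)]  |A|=732.3792
7. ⊥bis P4·P6 via (27.56,25.63): [(0, 42.9222) (0, 0) (2.0515, 0) (26.0819, 22.1525) (26.1464, 22.3043) (14.6384, 42.6429)]  |A|=732.3747
8. ⊥bis P4·P7 via (26.83,33.965): [(0, 42.9222) (0, 0) (2.0515, 0) (26.0819, 22.1525) (26.1464, 22.3043) (14.6384, 42.6429)]  |A|=732.3747
9. ⊥bis P4·P8 via (32.335,22.54): [(0, 42.9222) (0, 0) (2.0515, 0) (26.0819, 22.1525) (26.1464, 22.3043) (14.6384, 42.6429)]  |A|=732.3747
10. canonical 6-gon: [(0, 42.9222) (0, 0) (2.0515, 0) (26.0819, 22.1525) (26.1464, 22.3043) (14.6384, 42.6429)]
11. shoelace: 732.3747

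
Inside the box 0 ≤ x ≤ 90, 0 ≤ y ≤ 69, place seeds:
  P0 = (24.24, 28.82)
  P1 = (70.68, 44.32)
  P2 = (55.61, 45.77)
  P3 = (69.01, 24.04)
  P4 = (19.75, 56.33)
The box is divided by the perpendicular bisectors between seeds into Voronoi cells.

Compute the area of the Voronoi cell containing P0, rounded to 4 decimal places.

1. box [0,90]×[0,69]: [(0, 0) (90, 0) (90, 69) (0, 69)]
2. ⊥bis P0·P1 via (47.46,36.57): [(0, 0) (59.6657, 0) (36.636, 69) (0, 69)]  |A|=3322.4115
3. ⊥bis P0·P2 via (39.925,37.295): [(0, 0) (59.6657, 0) (59.0022, 1.9882) (22.794, 69) (0, 69)]  |A|=2858.6212
4. ⊥bis P0·P3 via (46.625,26.43): [(0, 0) (43.8031, 0) (46.4882, 25.1483) (22.794, 69) (0, 69)]  |A|=2654.4063
5. ⊥bis P0·P4 via (21.995,42.575): [(0, 38.9851) (0, 0) (43.8031, 0) (46.4882, 25.1483) (35.8502, 44.8364)]  |A|=1840.9934
6. canonical 5-gon: [(0, 38.9851) (0, 0) (43.8031, 0) (46.4882, 25.1483) (35.8502, 44.8364)]
7. shoelace: 1840.9934

Area of P0's cell: 1840.9934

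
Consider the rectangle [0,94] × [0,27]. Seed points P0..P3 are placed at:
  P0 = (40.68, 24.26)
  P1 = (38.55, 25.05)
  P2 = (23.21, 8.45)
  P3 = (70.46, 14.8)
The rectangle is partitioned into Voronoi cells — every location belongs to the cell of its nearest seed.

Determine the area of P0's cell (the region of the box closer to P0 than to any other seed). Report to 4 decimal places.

1. box [0,94]×[0,27]: [(0, 0) (94, 0) (94, 27) (0, 27)]
2. ⊥bis P0·P1 via (39.615,24.655): [(30.4707, 0) (94, 0) (94, 27) (40.4847, 27)]  |A|=1580.1021
3. ⊥bis P0·P2 via (31.945,16.355): [(35.2018, 12.7562) (46.7459, 0) (94, 0) (94, 27) (40.4847, 27)]  |A|=1476.2966
4. ⊥bis P0·P3 via (55.57,19.53): [(35.2018, 12.7562) (46.7459, 0) (49.366, 0) (57.9429, 27) (40.4847, 27)]  |A|=386.9679
5. canonical 5-gon: [(35.2018, 12.7562) (46.7459, 0) (49.366, 0) (57.9429, 27) (40.4847, 27)]
6. shoelace: 386.9679

Area of P0's cell: 386.9679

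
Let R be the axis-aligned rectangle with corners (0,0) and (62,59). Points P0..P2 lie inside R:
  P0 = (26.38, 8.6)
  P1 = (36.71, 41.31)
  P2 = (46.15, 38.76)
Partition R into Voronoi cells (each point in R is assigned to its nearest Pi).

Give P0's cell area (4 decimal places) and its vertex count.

1. box [0,62]×[0,59]: [(0, 0) (62, 0) (62, 59) (0, 59)]
2. ⊥bis P0·P1 via (31.545,24.955): [(0, 34.9171) (0, 0) (62, 0) (62, 15.3371)]  |A|=1557.8811
3. ⊥bis P0·P2 via (36.265,23.68): [(36.8997, 23.264) (0, 34.9171) (0, 0) (62, 0) (62, 6.8106)]  |A|=1450.8717
4. canonical 5-gon: [(36.8997, 23.264) (0, 34.9171) (0, 0) (62, 0) (62, 6.8106)]
5. shoelace: 1450.8717

Area of P0's cell: 1450.8717 (5 vertices)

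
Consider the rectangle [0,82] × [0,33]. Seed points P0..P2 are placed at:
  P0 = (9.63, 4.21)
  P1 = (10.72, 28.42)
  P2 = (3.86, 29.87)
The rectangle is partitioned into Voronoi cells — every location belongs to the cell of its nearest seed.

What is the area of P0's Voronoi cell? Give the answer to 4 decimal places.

Area of P0's cell: 1221.1345

1. box [0,82]×[0,33]: [(0, 0) (82, 0) (82, 33) (0, 33)]
2. ⊥bis P0·P1 via (10.175,16.315): [(0, 16.7731) (0, 0) (82, 0) (82, 13.0812)]  |A|=1224.0283
3. ⊥bis P0·P2 via (6.745,17.04): [(4.6309, 16.5646) (0, 15.5233) (0, 0) (82, 0) (82, 13.0812)]  |A|=1221.1345
4. canonical 5-gon: [(4.6309, 16.5646) (0, 15.5233) (0, 0) (82, 0) (82, 13.0812)]
5. shoelace: 1221.1345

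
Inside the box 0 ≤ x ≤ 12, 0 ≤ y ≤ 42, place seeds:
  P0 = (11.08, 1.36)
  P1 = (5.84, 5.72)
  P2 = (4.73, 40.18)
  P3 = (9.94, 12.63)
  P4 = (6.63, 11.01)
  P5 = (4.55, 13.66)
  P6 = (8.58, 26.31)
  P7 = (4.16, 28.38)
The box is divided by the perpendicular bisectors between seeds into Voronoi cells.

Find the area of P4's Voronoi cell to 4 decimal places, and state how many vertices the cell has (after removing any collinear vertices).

Area of P4's cell: 24.3746 (3 vertices)

1. box [0,12]×[0,42]: [(0, 0) (12, 0) (12, 42) (0, 42)]
2. ⊥bis P4·P0 via (8.855,6.185): [(0, 2.1016) (12, 7.6353) (12, 42) (0, 42)]  |A|=445.5787
3. ⊥bis P4·P1 via (6.235,8.365): [(0, 9.2961) (11.7851, 7.5362) (12, 7.6353) (12, 42) (0, 42)]  |A|=403.1848
4. ⊥bis P4·P2 via (5.68,25.595): [(0, 25.225) (0, 9.2961) (11.7851, 7.5362) (12, 7.6353) (12, 26.0067)]  |A|=206.5749
5. ⊥bis P4·P3 via (8.285,11.82): [(1.671, 25.3339) (0, 25.225) (0, 9.2961) (10.271, 7.7623)]  |A|=96.9513
6. ⊥bis P4·P5 via (5.59,12.335): [(7.3549, 13.7203) (1.4437, 9.0805) (10.271, 7.7623)]  |A|=24.3746
7. ⊥bis P4·P6 via (7.605,18.66): [(7.3549, 13.7203) (1.4437, 9.0805) (10.271, 7.7623)]  |A|=24.3746
8. ⊥bis P4·P7 via (5.395,19.695): [(7.3549, 13.7203) (1.4437, 9.0805) (10.271, 7.7623)]  |A|=24.3746
9. canonical 3-gon: [(7.3549, 13.7203) (1.4437, 9.0805) (10.271, 7.7623)]
10. shoelace: 24.3746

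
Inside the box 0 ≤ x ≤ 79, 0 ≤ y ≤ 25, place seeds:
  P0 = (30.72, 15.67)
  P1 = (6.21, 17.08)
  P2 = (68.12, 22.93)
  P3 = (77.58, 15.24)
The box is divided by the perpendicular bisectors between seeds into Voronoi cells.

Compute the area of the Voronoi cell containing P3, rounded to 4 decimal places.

Area of P3's cell: 287.5731

1. box [0,79]×[0,25]: [(0, 0) (79, 0) (79, 25) (0, 25)]
2. ⊥bis P3·P0 via (54.15,15.455): [(54.0082, 0) (79, 0) (79, 25) (54.2376, 25)]  |A|=621.9279
3. ⊥bis P3·P1 via (41.895,16.16): [(54.0082, 0) (79, 0) (79, 25) (54.2376, 25)]  |A|=621.9279
4. ⊥bis P3·P2 via (72.85,19.085): [(57.3359, 0) (79, 0) (79, 25) (77.6583, 25)]  |A|=287.5731
5. canonical 4-gon: [(57.3359, 0) (79, 0) (79, 25) (77.6583, 25)]
6. shoelace: 287.5731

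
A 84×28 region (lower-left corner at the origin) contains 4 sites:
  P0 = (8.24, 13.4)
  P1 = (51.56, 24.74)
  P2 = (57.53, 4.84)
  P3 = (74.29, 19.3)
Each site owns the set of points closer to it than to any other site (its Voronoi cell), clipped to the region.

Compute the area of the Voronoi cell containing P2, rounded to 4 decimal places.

Area of P2's cell: 494.5716

1. box [0,84]×[0,28]: [(0, 0) (84, 0) (84, 28) (0, 28)]
2. ⊥bis P2·P0 via (32.885,9.12): [(31.3012, 0) (84, 0) (84, 28) (36.1638, 28)]  |A|=1407.4903
3. ⊥bis P2·P1 via (54.545,14.79): [(32.7333, 8.2465) (31.3012, 0) (84, 0) (84, 23.6265)]  |A|=822.9165
4. ⊥bis P2·P3 via (65.91,12.07): [(61.709, 16.9392) (32.7333, 8.2465) (31.3012, 0) (76.3236, 0)]  |A|=494.5716
5. canonical 4-gon: [(61.709, 16.9392) (32.7333, 8.2465) (31.3012, 0) (76.3236, 0)]
6. shoelace: 494.5716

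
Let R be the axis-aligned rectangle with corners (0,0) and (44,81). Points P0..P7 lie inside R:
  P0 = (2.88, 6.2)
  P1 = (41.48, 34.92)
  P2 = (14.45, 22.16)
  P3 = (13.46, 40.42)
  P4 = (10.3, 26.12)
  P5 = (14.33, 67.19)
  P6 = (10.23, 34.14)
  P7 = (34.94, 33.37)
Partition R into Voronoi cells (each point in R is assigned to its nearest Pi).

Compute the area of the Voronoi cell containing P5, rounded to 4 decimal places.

1. box [0,44]×[0,81]: [(0, 0) (44, 0) (44, 81) (0, 81)]
2. ⊥bis P5·P0 via (8.605,36.695): [(0, 38.3105) (44, 30.0501) (44, 81) (0, 81)]  |A|=2060.0677
3. ⊥bis P5·P1 via (27.905,51.055): [(0, 38.3105) (10.4298, 36.3524) (44, 64.5963) (44, 81) (0, 81)]  |A|=1480.2051
4. ⊥bis P5·P2 via (14.39,44.675): [(0, 44.6367) (20.3407, 44.6909) (44, 64.5963) (44, 81) (0, 81)]  |A|=1362.6785
5. ⊥bis P5·P3 via (13.895,53.805): [(0, 54.2566) (30.531, 53.2643) (44, 64.5963) (44, 81) (0, 81)]  |A|=1128.9065
6. ⊥bis P5·P4 via (12.315,46.655): [(0, 54.2566) (30.531, 53.2643) (44, 64.5963) (44, 81) (0, 81)]  |A|=1128.9065
7. ⊥bis P5·P6 via (12.28,50.665): [(0, 54.2566) (30.531, 53.2643) (44, 64.5963) (44, 81) (0, 81)]  |A|=1128.9065
8. ⊥bis P5·P7 via (24.635,50.28): [(0, 54.2566) (29.5827, 53.2952) (33.1554, 55.4723) (44, 64.5963) (44, 81) (0, 81)]  |A|=1127.8192
9. canonical 6-gon: [(0, 54.2566) (29.5827, 53.2952) (33.1554, 55.4723) (44, 64.5963) (44, 81) (0, 81)]
10. shoelace: 1127.8192

Area of P5's cell: 1127.8192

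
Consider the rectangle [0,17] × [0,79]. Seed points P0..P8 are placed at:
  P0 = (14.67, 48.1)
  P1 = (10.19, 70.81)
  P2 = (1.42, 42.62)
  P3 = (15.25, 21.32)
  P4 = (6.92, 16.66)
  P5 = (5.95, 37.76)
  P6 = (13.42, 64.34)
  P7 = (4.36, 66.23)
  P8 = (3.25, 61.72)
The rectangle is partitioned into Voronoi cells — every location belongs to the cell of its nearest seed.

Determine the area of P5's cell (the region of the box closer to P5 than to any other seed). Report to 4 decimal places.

Area of P5's cell: 200.5779

1. box [0,17]×[0,79]: [(0, 0) (17, 0) (17, 79) (0, 79)]
2. ⊥bis P5·P0 via (10.31,42.93): [(0, 51.6247) (0, 0) (17, 0) (17, 37.2881)]  |A|=755.7592
3. ⊥bis P5·P1 via (8.07,54.285): [(0, 51.6247) (0, 0) (17, 0) (17, 37.2881)]  |A|=755.7592
4. ⊥bis P5·P2 via (3.685,40.19): [(8.3752, 44.5617) (0, 36.7552) (0, 0) (17, 0) (17, 37.2881)]  |A|=693.492
5. ⊥bis P5·P3 via (10.6,29.54): [(8.3752, 44.5617) (0, 36.7552) (0, 23.5436) (17, 33.1604) (17, 37.2881)]  |A|=211.5072
6. ⊥bis P5·P4 via (6.435,27.21): [(8.3752, 44.5617) (0, 36.7552) (0, 26.9142) (6.4852, 27.2123) (17, 33.1604) (17, 37.2881)]  |A|=200.5779
7. ⊥bis P5·P6 via (9.685,51.05): [(8.3752, 44.5617) (0, 36.7552) (0, 26.9142) (6.4852, 27.2123) (17, 33.1604) (17, 37.2881)]  |A|=200.5779
8. ⊥bis P5·P7 via (5.155,51.995): [(8.3752, 44.5617) (0, 36.7552) (0, 26.9142) (6.4852, 27.2123) (17, 33.1604) (17, 37.2881)]  |A|=200.5779
9. ⊥bis P5·P8 via (4.6,49.74): [(8.3752, 44.5617) (0, 36.7552) (0, 26.9142) (6.4852, 27.2123) (17, 33.1604) (17, 37.2881)]  |A|=200.5779
10. canonical 6-gon: [(8.3752, 44.5617) (0, 36.7552) (0, 26.9142) (6.4852, 27.2123) (17, 33.1604) (17, 37.2881)]
11. shoelace: 200.5779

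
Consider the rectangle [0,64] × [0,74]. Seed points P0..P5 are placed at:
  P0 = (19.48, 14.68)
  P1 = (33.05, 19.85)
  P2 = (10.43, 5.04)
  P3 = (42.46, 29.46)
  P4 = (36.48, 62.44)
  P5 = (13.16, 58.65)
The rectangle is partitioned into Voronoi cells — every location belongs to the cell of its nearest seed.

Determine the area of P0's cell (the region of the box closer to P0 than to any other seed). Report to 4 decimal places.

1. box [0,64]×[0,74]: [(0, 0) (64, 0) (64, 74) (0, 74)]
2. ⊥bis P0·P1 via (26.265,17.265): [(0, 0) (32.8427, 0) (4.6497, 74) (0, 74)]  |A|=1387.2197
3. ⊥bis P0·P2 via (14.955,9.86): [(0, 23.8997) (25.4578, 0) (32.8427, 0) (4.6497, 74) (0, 74)]  |A|=1083.0027
4. ⊥bis P0·P3 via (30.97,22.07): [(0, 70.2223) (0, 23.8997) (25.4578, 0) (32.8427, 0) (14.9371, 46.998)]  |A|=992.0134
5. ⊥bis P0·P4 via (27.98,38.56): [(0, 48.5194) (0, 23.8997) (25.4578, 0) (32.8427, 0) (16.61, 42.6071)]  |A|=798.4032
6. ⊥bis P0·P5 via (16.32,36.665): [(0, 34.3193) (0, 23.8997) (25.4578, 0) (32.8427, 0) (18.7413, 37.013)]  |A|=625.1805
7. canonical 5-gon: [(0, 34.3193) (0, 23.8997) (25.4578, 0) (32.8427, 0) (18.7413, 37.013)]
8. shoelace: 625.1805

Area of P0's cell: 625.1805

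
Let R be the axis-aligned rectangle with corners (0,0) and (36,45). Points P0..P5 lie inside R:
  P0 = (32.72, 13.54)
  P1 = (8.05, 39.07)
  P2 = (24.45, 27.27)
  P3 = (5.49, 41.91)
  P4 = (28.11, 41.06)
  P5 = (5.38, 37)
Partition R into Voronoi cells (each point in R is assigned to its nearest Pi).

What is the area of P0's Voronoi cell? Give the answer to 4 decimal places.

Area of P0's cell: 505.0435

1. box [0,36]×[0,45]: [(0, 0) (36, 0) (36, 45) (0, 45)]
2. ⊥bis P0·P1 via (20.385,26.305): [(0, 6.6067) (0, 0) (36, 0) (36, 41.394)]  |A|=864.0123
3. ⊥bis P0·P2 via (28.585,20.405): [(0, 3.1874) (0, 0) (36, 0) (36, 24.8713)]  |A|=505.0559
4. ⊥bis P0·P3 via (19.105,27.725): [(0, 3.1874) (0, 0) (36, 0) (36, 24.8713)]  |A|=505.0559
5. ⊥bis P0·P4 via (30.415,27.3): [(0, 3.1874) (0, 0) (36, 0) (36, 24.8713)]  |A|=505.0559
6. ⊥bis P0·P5 via (19.05,25.27): [(0.2096, 3.3136) (0, 3.0694) (0, 0) (36, 0) (36, 24.8713)]  |A|=505.0435
7. canonical 5-gon: [(0.2096, 3.3136) (0, 3.0694) (0, 0) (36, 0) (36, 24.8713)]
8. shoelace: 505.0435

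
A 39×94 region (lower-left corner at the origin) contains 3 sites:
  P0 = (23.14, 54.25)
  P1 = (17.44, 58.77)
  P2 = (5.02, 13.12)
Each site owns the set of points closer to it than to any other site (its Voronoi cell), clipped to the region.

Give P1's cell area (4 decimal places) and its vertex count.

1. box [0,39]×[0,94]: [(0, 0) (39, 0) (39, 94) (0, 94)]
2. ⊥bis P1·P0 via (20.29,56.51): [(0, 30.9231) (39, 80.1045) (39, 94) (0, 94)]  |A|=1500.9633
3. ⊥bis P1·P2 via (11.23,35.945): [(0, 39.0003) (5.2685, 37.5669) (39, 80.1045) (39, 94) (0, 94)]  |A|=1479.6857
4. canonical 5-gon: [(0, 39.0003) (5.2685, 37.5669) (39, 80.1045) (39, 94) (0, 94)]
5. shoelace: 1479.6857

Area of P1's cell: 1479.6857 (5 vertices)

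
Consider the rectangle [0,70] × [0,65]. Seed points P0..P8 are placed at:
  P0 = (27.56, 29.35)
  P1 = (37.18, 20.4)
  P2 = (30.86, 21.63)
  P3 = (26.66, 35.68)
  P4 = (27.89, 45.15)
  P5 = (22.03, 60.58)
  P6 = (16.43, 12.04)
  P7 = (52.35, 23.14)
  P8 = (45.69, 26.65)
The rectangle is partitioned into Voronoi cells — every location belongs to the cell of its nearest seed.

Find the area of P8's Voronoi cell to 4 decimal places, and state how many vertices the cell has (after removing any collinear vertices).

Area of P8's cell: 488.1346 (7 vertices)

1. box [0,70]×[0,65]: [(0, 0) (70, 0) (70, 65) (0, 65)]
2. ⊥bis P8·P0 via (36.625,28): [(32.4551, 0) (70, 0) (70, 65) (42.1352, 65)]  |A|=2125.8146
3. ⊥bis P8·P1 via (41.435,23.525): [(36.8818, 29.7246) (58.7125, 0) (70, 0) (70, 65) (42.1352, 65)]  |A|=1735.5701
4. ⊥bis P8·P2 via (38.275,24.14): [(36.8818, 29.7246) (58.7125, 0) (70, 0) (70, 65) (42.1352, 65)]  |A|=1735.5701
5. ⊥bis P8·P3 via (36.175,31.165): [(37.5178, 33.9948) (36.8818, 29.7246) (58.7125, 0) (70, 0) (70, 65) (52.2302, 65)]  |A|=1579.0716
6. ⊥bis P8·P4 via (36.79,35.9): [(39.7928, 38.7891) (37.5178, 33.9948) (36.8818, 29.7246) (58.7125, 0) (70, 0) (70, 65) (67.0344, 65)]  |A|=1385.0562
7. ⊥bis P8·P5 via (33.86,43.615): [(39.7928, 38.7891) (37.5178, 33.9948) (36.8818, 29.7246) (58.7125, 0) (70, 0) (70, 65) (67.0344, 65)]  |A|=1385.0562
8. ⊥bis P8·P6 via (31.06,19.345): [(39.7928, 38.7891) (37.5178, 33.9948) (36.8818, 29.7246) (58.7125, 0) (70, 0) (70, 65) (67.0344, 65)]  |A|=1385.0562
9. ⊥bis P8·P7 via (49.02,24.895): [(39.7928, 38.7891) (37.5178, 33.9948) (36.8818, 29.7246) (45.4307, 18.0845) (70, 64.7032) (70, 65) (67.0344, 65)]  |A|=488.1346
10. canonical 7-gon: [(39.7928, 38.7891) (37.5178, 33.9948) (36.8818, 29.7246) (45.4307, 18.0845) (70, 64.7032) (70, 65) (67.0344, 65)]
11. shoelace: 488.1346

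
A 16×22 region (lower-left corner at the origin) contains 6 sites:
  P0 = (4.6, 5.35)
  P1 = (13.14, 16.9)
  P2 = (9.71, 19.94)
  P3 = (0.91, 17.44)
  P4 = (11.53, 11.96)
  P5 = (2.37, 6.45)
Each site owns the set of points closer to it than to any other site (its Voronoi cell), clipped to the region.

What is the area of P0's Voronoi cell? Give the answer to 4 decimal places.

1. box [0,16]×[0,22]: [(0, 0) (16, 0) (16, 22) (0, 22)]
2. ⊥bis P0·P1 via (8.87,11.125): [(0, 17.6834) (0, 0) (16, 0) (16, 5.8531)]  |A|=188.2924
3. ⊥bis P0·P2 via (7.155,12.645): [(6.5076, 12.8717) (0, 15.151) (0, 0) (16, 0) (16, 5.8531)]  |A|=180.0523
4. ⊥bis P0·P3 via (2.755,11.395): [(6.8249, 12.6372) (0, 10.5541) (0, 0) (16, 0) (16, 5.8531)]  |A|=163.9642
5. ⊥bis P0·P4 via (8.065,8.655): [(4.8435, 12.0324) (0, 10.5541) (0, 0) (16, 0) (16, 0.3359)]  |A|=123.6926
6. ⊥bis P0·P5 via (3.485,5.9): [(5.9419, 10.8809) (0.5747, 0) (16, 0) (16, 0.3359)]  |A|=85.6093
7. canonical 4-gon: [(5.9419, 10.8809) (0.5747, 0) (16, 0) (16, 0.3359)]
8. shoelace: 85.6093

Area of P0's cell: 85.6093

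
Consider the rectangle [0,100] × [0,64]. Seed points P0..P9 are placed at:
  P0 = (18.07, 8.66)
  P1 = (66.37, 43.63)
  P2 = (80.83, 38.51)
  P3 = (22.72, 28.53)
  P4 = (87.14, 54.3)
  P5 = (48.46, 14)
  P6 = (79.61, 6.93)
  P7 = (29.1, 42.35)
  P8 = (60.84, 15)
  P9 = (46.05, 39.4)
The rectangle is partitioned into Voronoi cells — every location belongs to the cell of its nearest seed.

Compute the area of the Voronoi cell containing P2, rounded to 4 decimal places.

1. box [0,100]×[0,64]: [(0, 0) (100, 0) (100, 64) (0, 64)]
2. ⊥bis P2·P0 via (49.45,23.585): [(60.6675, 0) (100, 0) (100, 64) (30.2278, 64)]  |A|=3491.3507
3. ⊥bis P2·P1 via (73.6,41.07): [(59.7448, 1.94) (60.6675, 0) (100, 0) (100, 64) (81.7191, 64)]  |A|=1893.5752
4. ⊥bis P2·P3 via (51.775,33.52): [(59.7448, 1.94) (60.6675, 0) (100, 0) (100, 64) (81.7191, 64)]  |A|=1893.5752
5. ⊥bis P2·P4 via (83.985,46.405): [(76.5422, 49.3793) (59.7448, 1.94) (60.6675, 0) (100, 0) (100, 40.0051)]  |A|=1478.5008
6. ⊥bis P2·P5 via (64.645,26.255): [(76.5422, 49.3793) (67.1724, 22.9171) (84.5248, 0) (100, 0) (100, 40.0051)]  |A|=1188.2485
7. ⊥bis P2·P6 via (80.22,22.72): [(76.5422, 49.3793) (67.2796, 23.2199) (100, 21.9559) (100, 40.0051)]  |A|=645.5245
8. ⊥bis P2·P7 via (54.965,40.43): [(76.5422, 49.3793) (67.2796, 23.2199) (100, 21.9559) (100, 40.0051)]  |A|=645.5245
9. ⊥bis P2·P8 via (70.835,26.755): [(76.5422, 49.3793) (69.0644, 28.2605) (75.3597, 22.9078) (100, 21.9559) (100, 40.0051)]  |A|=624.8819
10. ⊥bis P2·P9 via (63.44,38.955): [(76.5422, 49.3793) (69.0644, 28.2605) (75.3597, 22.9078) (100, 21.9559) (100, 40.0051)]  |A|=624.8819
11. canonical 5-gon: [(76.5422, 49.3793) (69.0644, 28.2605) (75.3597, 22.9078) (100, 21.9559) (100, 40.0051)]
12. shoelace: 624.8819

Area of P2's cell: 624.8819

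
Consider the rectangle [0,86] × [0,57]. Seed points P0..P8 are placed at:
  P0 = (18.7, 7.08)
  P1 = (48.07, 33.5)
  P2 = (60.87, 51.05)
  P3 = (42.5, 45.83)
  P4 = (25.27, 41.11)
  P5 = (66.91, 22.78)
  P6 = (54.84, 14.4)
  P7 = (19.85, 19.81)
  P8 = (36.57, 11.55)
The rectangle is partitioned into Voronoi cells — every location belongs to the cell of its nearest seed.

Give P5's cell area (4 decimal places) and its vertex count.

Area of P5's cell: 894.7913 (5 vertices)

1. box [0,86]×[0,57]: [(0, 0) (86, 0) (86, 57) (0, 57)]
2. ⊥bis P5·P0 via (42.805,14.93): [(47.6671, 0) (86, 0) (86, 57) (29.1045, 57)]  |A|=2714.0087
3. ⊥bis P5·P1 via (57.49,28.14): [(45.4143, 6.9175) (47.6671, 0) (86, 0) (86, 57) (73.9114, 57)]  |A|=1591.9886
4. ⊥bis P5·P2 via (63.89,36.915): [(62.2883, 36.5728) (45.4143, 6.9175) (47.6671, 0) (86, 0) (86, 41.6389)]  |A|=1286.4012
5. ⊥bis P5·P3 via (54.705,34.305): [(62.2883, 36.5728) (45.4143, 6.9175) (47.6671, 0) (86, 0) (86, 41.6389)]  |A|=1286.4012
6. ⊥bis P5·P4 via (46.09,31.945): [(62.2883, 36.5728) (45.4143, 6.9175) (47.6671, 0) (86, 0) (86, 41.6389)]  |A|=1286.4012
7. ⊥bis P5·P6 via (60.875,18.59): [(62.2883, 36.5728) (56.0282, 25.571) (73.7817, 0) (86, 0) (86, 41.6389)]  |A|=894.7913
8. ⊥bis P5·P7 via (43.38,21.295): [(62.2883, 36.5728) (56.0282, 25.571) (73.7817, 0) (86, 0) (86, 41.6389)]  |A|=894.7913
9. ⊥bis P5·P8 via (51.74,17.165): [(62.2883, 36.5728) (56.0282, 25.571) (73.7817, 0) (86, 0) (86, 41.6389)]  |A|=894.7913
10. canonical 5-gon: [(62.2883, 36.5728) (56.0282, 25.571) (73.7817, 0) (86, 0) (86, 41.6389)]
11. shoelace: 894.7913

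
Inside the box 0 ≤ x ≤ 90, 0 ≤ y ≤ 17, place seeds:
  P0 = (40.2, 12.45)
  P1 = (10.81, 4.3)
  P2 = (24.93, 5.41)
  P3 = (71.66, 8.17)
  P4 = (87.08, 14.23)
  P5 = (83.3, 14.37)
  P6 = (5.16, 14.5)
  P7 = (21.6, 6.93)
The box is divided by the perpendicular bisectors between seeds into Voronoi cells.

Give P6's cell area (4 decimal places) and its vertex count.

1. box [0,90]×[0,17]: [(0, 0) (90, 0) (90, 17) (0, 17)]
2. ⊥bis P6·P0 via (22.68,13.475): [(0, 0) (21.8917, 0) (22.8862, 17) (0, 17)]  |A|=380.612
3. ⊥bis P6·P1 via (7.985,9.4): [(0, 4.9769) (21.7054, 17) (0, 17)]  |A|=130.4824
4. ⊥bis P6·P2 via (15.045,9.955): [(0, 4.9769) (17.1151, 14.4574) (18.2842, 17) (0, 17)]  |A|=126.1331
5. ⊥bis P6·P3 via (38.41,11.335): [(0, 4.9769) (17.1151, 14.4574) (18.2842, 17) (0, 17)]  |A|=126.1331
6. ⊥bis P6·P4 via (46.12,14.365): [(0, 4.9769) (17.1151, 14.4574) (18.2842, 17) (0, 17)]  |A|=126.1331
7. ⊥bis P6·P5 via (44.23,14.435): [(0, 4.9769) (17.1151, 14.4574) (18.2842, 17) (0, 17)]  |A|=126.1331
8. ⊥bis P6·P7 via (13.38,10.715): [(0, 4.9769) (14.4144, 12.9614) (16.274, 17) (0, 17)]  |A|=119.5148
9. canonical 4-gon: [(0, 4.9769) (14.4144, 12.9614) (16.274, 17) (0, 17)]
10. shoelace: 119.5148

Area of P6's cell: 119.5148 (4 vertices)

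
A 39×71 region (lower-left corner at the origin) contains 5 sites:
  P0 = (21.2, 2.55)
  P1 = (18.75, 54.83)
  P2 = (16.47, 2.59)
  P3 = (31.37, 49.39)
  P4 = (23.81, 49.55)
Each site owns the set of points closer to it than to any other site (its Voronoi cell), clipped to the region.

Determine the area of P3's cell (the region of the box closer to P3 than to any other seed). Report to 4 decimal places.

Area of P3's cell: 499.7699

1. box [0,39]×[0,71]: [(0, 0) (39, 0) (39, 71) (0, 71)]
2. ⊥bis P3·P0 via (26.285,25.97): [(0, 31.6771) (39, 23.2093) (39, 71) (0, 71)]  |A|=1698.7162
3. ⊥bis P3·P1 via (25.06,52.11): [(14.8612, 28.4504) (39, 23.2093) (39, 71) (33.2028, 71)]  |A|=700.1398
4. ⊥bis P3·P2 via (23.92,25.99): [(15.0218, 28.823) (19.0462, 27.5417) (39, 23.2093) (39, 71) (33.2028, 71)]  |A|=699.2871
5. ⊥bis P3·P4 via (27.59,49.47): [(27.7794, 58.4186) (27.089, 25.7954) (39, 23.2093) (39, 71) (33.2028, 71)]  |A|=499.7699
6. canonical 5-gon: [(27.7794, 58.4186) (27.089, 25.7954) (39, 23.2093) (39, 71) (33.2028, 71)]
7. shoelace: 499.7699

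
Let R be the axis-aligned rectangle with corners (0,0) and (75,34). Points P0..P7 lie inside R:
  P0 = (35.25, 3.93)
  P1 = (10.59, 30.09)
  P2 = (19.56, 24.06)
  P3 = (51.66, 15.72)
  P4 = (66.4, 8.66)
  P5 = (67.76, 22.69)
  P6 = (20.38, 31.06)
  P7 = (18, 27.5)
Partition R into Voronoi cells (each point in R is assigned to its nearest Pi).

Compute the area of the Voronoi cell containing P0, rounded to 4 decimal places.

Area of P0's cell: 421.2635

1. box [0,75]×[0,34]: [(0, 0) (75, 0) (75, 34) (0, 34)]
2. ⊥bis P0·P1 via (22.92,17.01): [(4.8753, 0) (75, 0) (75, 34) (40.9435, 34)]  |A|=1771.0807
3. ⊥bis P0·P2 via (27.405,13.995): [(9.4497, 0) (75, 0) (75, 34) (53.0711, 34)]  |A|=1487.1476
4. ⊥bis P0·P3 via (43.455,9.825): [(35.773, 20.5173) (9.4497, 0) (50.5139, 0)]  |A|=421.2635
5. ⊥bis P0·P4 via (50.825,6.295): [(35.773, 20.5173) (9.4497, 0) (50.5139, 0)]  |A|=421.2635
6. ⊥bis P0·P5 via (51.505,13.31): [(35.773, 20.5173) (9.4497, 0) (50.5139, 0)]  |A|=421.2635
7. ⊥bis P0·P6 via (27.815,17.495): [(35.773, 20.5173) (9.4497, 0) (50.5139, 0)]  |A|=421.2635
8. ⊥bis P0·P7 via (26.625,15.715): [(35.773, 20.5173) (9.4497, 0) (50.5139, 0)]  |A|=421.2635
9. canonical 3-gon: [(35.773, 20.5173) (9.4497, 0) (50.5139, 0)]
10. shoelace: 421.2635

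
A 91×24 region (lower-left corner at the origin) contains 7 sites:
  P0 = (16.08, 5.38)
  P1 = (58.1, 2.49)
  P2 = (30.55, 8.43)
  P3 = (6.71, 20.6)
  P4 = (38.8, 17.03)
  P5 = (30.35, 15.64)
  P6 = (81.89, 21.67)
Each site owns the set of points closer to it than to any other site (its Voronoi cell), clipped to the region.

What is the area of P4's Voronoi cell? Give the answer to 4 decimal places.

Area of P4's cell: 304.4458

1. box [0,91]×[0,24]: [(0, 0) (91, 0) (91, 24) (0, 24)]
2. ⊥bis P4·P0 via (27.44,11.205): [(33.1855, 0) (91, 0) (91, 24) (20.8792, 24)]  |A|=1535.2235
3. ⊥bis P4·P1 via (48.45,9.76): [(33.1855, 0) (41.0971, 0) (59.178, 24) (20.8792, 24)]  |A|=554.5246
4. ⊥bis P4·P2 via (34.675,12.73): [(43.97, 3.8133) (59.178, 24) (22.9269, 24)]  |A|=365.8945
5. ⊥bis P4·P3 via (22.755,18.815): [(23.2928, 23.649) (43.97, 3.8133) (59.178, 24) (23.3318, 24)]  |A|=365.8234
6. ⊥bis P4·P5 via (34.575,16.335): [(35.2604, 12.1684) (43.97, 3.8133) (59.178, 24) (33.3141, 24)]  |A|=304.4458
7. ⊥bis P4·P6 via (60.345,19.35): [(35.2604, 12.1684) (43.97, 3.8133) (59.178, 24) (33.3141, 24)]  |A|=304.4458
8. canonical 4-gon: [(35.2604, 12.1684) (43.97, 3.8133) (59.178, 24) (33.3141, 24)]
9. shoelace: 304.4458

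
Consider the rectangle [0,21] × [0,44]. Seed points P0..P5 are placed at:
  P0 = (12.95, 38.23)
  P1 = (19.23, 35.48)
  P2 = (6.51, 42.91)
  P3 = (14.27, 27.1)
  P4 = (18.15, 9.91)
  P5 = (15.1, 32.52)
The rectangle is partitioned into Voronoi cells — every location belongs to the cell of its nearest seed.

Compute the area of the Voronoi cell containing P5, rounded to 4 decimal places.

Area of P5's cell: 54.5107

1. box [0,21]×[0,44]: [(0, 0) (21, 0) (21, 44) (0, 44)]
2. ⊥bis P5·P0 via (14.025,35.375): [(0, 30.0941) (0, 0) (21, 0) (21, 38.0013)]  |A|=715.0022
3. ⊥bis P5·P1 via (17.165,34): [(15.7217, 36.0138) (0, 30.0941) (0, 0) (21, 0) (21, 28.6491)]  |A|=690.3202
4. ⊥bis P5·P2 via (10.805,37.715): [(15.7217, 36.0138) (2.9146, 31.1916) (0, 28.7819) (0, 0) (21, 0) (21, 28.6491)]  |A|=688.4079
5. ⊥bis P5·P3 via (14.685,29.81): [(20.844, 28.8668) (15.7217, 36.0138) (3.7093, 31.4908)]  |A|=54.5107
6. ⊥bis P5·P4 via (16.625,21.215): [(20.844, 28.8668) (15.7217, 36.0138) (3.7093, 31.4908)]  |A|=54.5107
7. canonical 3-gon: [(20.844, 28.8668) (15.7217, 36.0138) (3.7093, 31.4908)]
8. shoelace: 54.5107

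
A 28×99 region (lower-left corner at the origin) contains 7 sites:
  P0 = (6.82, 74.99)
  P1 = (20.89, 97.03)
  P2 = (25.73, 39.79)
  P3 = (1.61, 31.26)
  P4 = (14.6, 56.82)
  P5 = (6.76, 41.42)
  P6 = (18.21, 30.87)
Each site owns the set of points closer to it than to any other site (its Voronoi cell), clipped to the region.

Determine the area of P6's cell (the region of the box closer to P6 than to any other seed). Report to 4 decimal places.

1. box [0,28]×[0,99]: [(0, 0) (28, 0) (28, 99) (0, 99)]
2. ⊥bis P6·P0 via (12.515,52.93): [(0, 49.6991) (0, 0) (28, 0) (28, 56.9276)]  |A|=1492.7743
3. ⊥bis P6·P1 via (19.55,63.95): [(0, 49.6991) (0, 0) (28, 0) (28, 56.9276)]  |A|=1492.7743
4. ⊥bis P6·P2 via (21.97,35.33): [(3.771, 50.6727) (0, 49.6991) (0, 0) (28, 0) (28, 30.2464)]  |A|=1169.545
5. ⊥bis P6·P3 via (9.91,31.065): [(10.2425, 45.2169) (9.1802, 0) (28, 0) (28, 30.2464)]  |A|=694.0378
6. ⊥bis P6·P4 via (16.405,43.845): [(12.5121, 43.3034) (10.1899, 42.9804) (9.1802, 0) (28, 0) (28, 30.2464)]  |A|=691.4495
7. ⊥bis P6·P5 via (12.485,36.145): [(16.2091, 40.1868) (9.9651, 33.4101) (9.1802, 0) (28, 0) (28, 30.2464)]  |A|=658.1172
8. canonical 5-gon: [(16.2091, 40.1868) (9.9651, 33.4101) (9.1802, 0) (28, 0) (28, 30.2464)]
9. shoelace: 658.1172

Area of P6's cell: 658.1172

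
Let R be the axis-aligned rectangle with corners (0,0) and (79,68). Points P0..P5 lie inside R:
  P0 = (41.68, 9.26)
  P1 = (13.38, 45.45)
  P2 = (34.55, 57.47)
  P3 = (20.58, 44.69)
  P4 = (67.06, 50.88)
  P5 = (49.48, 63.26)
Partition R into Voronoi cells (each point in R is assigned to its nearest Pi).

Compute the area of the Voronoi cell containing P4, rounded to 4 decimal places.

Area of P4's cell: 1122.2375

1. box [0,79]×[0,68]: [(0, 0) (79, 0) (79, 68) (0, 68)]
2. ⊥bis P4·P0 via (54.37,30.07): [(0, 63.225) (79, 15.0506) (79, 68) (0, 68)]  |A|=2280.1161
3. ⊥bis P4·P1 via (40.22,48.165): [(41.2405, 38.0764) (79, 15.0506) (79, 68) (38.2136, 68)]  |A|=1609.9101
4. ⊥bis P4·P2 via (50.805,54.175): [(46.8485, 34.6566) (79, 15.0506) (79, 68) (53.6074, 68)]  |A|=1274.5392
5. ⊥bis P4·P3 via (43.82,47.785): [(46.8485, 34.6566) (79, 15.0506) (79, 68) (53.6074, 68)]  |A|=1274.5392
6. ⊥bis P4·P5 via (58.27,57.07): [(48.6117, 43.3549) (46.8485, 34.6566) (79, 15.0506) (79, 68) (65.967, 68)]  |A|=1122.2375
7. canonical 5-gon: [(48.6117, 43.3549) (46.8485, 34.6566) (79, 15.0506) (79, 68) (65.967, 68)]
8. shoelace: 1122.2375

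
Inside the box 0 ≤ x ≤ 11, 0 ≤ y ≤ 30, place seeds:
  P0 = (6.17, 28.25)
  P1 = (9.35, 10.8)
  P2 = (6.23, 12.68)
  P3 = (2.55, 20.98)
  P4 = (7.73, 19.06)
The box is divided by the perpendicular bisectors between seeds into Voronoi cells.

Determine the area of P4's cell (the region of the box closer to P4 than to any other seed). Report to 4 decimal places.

Area of P4's cell: 48.1259

1. box [0,11]×[0,30]: [(0, 0) (11, 0) (11, 30) (0, 30)]
2. ⊥bis P4·P0 via (6.95,23.655): [(0, 22.4752) (0, 0) (11, 0) (11, 24.3425)]  |A|=257.4975
3. ⊥bis P4·P1 via (8.54,14.93): [(0, 22.4752) (0, 13.2551) (11, 15.4125) (11, 24.3425)]  |A|=99.8259
4. ⊥bis P4·P2 via (6.98,15.87): [(0, 22.4752) (0, 17.5111) (9.8693, 15.1907) (11, 15.4125) (11, 24.3425)]  |A|=78.8242
5. ⊥bis P4·P3 via (5.14,20.02): [(6.4563, 23.5712) (3.8726, 16.6006) (9.8693, 15.1907) (11, 15.4125) (11, 24.3425)]  |A|=48.1259
6. canonical 5-gon: [(6.4563, 23.5712) (3.8726, 16.6006) (9.8693, 15.1907) (11, 15.4125) (11, 24.3425)]
7. shoelace: 48.1259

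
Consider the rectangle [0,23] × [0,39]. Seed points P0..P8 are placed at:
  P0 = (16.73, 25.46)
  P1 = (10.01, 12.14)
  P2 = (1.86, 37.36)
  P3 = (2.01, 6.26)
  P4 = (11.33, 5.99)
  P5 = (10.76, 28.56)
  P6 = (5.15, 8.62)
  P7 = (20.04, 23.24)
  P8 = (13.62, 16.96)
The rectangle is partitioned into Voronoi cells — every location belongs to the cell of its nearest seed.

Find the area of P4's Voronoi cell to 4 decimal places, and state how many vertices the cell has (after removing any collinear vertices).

Area of P4's cell: 151.1464 (6 vertices)

1. box [0,23]×[0,39]: [(0, 0) (23, 0) (23, 39) (0, 39)]
2. ⊥bis P4·P0 via (14.03,15.725): [(0, 19.6162) (0, 0) (23, 0) (23, 13.2372)]  |A|=377.814
3. ⊥bis P4·P1 via (10.67,9.065): [(0, 6.7749) (0, 0) (23, 0) (23, 11.7114)]  |A|=212.5924
4. ⊥bis P4·P2 via (6.595,21.675): [(0, 6.7749) (0, 0) (23, 0) (23, 11.7114)]  |A|=212.5924
5. ⊥bis P4·P3 via (6.67,6.125): [(6.7307, 8.2195) (6.4926, 0) (23, 0) (23, 11.7114)]  |A|=163.1099
6. ⊥bis P4·P5 via (11.045,17.275): [(6.7307, 8.2195) (6.4926, 0) (23, 0) (23, 11.7114)]  |A|=163.1099
7. ⊥bis P4·P6 via (8.24,7.305): [(8.82, 8.6679) (6.592, 3.4325) (6.4926, 0) (23, 0) (23, 11.7114)]  |A|=158.1402
8. ⊥bis P4·P7 via (15.685,14.615): [(21.9021, 11.4758) (8.82, 8.6679) (6.592, 3.4325) (6.4926, 0) (23, 0) (23, 10.9215)]  |A|=157.7066
9. ⊥bis P4·P8 via (12.475,11.475): [(17.2522, 10.4778) (8.82, 8.6679) (6.592, 3.4325) (6.4926, 0) (23, 0) (23, 9.2779)]  |A|=151.1464
10. canonical 6-gon: [(17.2522, 10.4778) (8.82, 8.6679) (6.592, 3.4325) (6.4926, 0) (23, 0) (23, 9.2779)]
11. shoelace: 151.1464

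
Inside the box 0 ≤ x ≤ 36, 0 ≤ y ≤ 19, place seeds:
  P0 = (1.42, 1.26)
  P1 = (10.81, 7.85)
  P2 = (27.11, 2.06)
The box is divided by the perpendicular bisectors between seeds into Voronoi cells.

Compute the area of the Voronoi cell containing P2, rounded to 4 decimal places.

Area of P2's cell: 293.0854

1. box [0,36]×[0,19]: [(0, 0) (36, 0) (36, 19) (0, 19)]
2. ⊥bis P2·P0 via (14.265,1.66): [(14.3167, 0) (36, 0) (36, 19) (13.725, 19)]  |A|=417.6037
3. ⊥bis P2·P1 via (18.96,4.955): [(17.1999, 0) (36, 0) (36, 19) (23.949, 19)]  |A|=293.0854
4. canonical 4-gon: [(17.1999, 0) (36, 0) (36, 19) (23.949, 19)]
5. shoelace: 293.0854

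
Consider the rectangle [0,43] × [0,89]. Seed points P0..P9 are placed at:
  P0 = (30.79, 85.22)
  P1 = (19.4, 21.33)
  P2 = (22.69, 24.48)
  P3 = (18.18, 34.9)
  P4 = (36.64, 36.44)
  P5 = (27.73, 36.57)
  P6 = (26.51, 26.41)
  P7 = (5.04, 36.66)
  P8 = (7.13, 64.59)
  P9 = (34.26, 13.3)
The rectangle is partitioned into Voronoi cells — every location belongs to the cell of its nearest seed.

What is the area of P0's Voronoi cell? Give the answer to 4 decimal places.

Area of P0's cell: 672.4951

1. box [0,43]×[0,89]: [(0, 0) (43, 0) (43, 89) (0, 89)]
2. ⊥bis P0·P1 via (25.095,53.275): [(0, 57.7488) (43, 50.083) (43, 89) (0, 89)]  |A|=1508.6163
3. ⊥bis P0·P2 via (26.74,54.85): [(0, 58.4159) (43, 52.6816) (43, 89) (0, 89)]  |A|=1438.4024
4. ⊥bis P0·P3 via (24.485,60.06): [(0, 66.1958) (43, 55.4202) (43, 89) (0, 89)]  |A|=1212.2547
5. ⊥bis P0·P4 via (33.715,60.83): [(0, 66.1958) (25.3943, 59.8321) (43, 61.9435) (43, 89) (0, 89)]  |A|=1154.8311
6. ⊥bis P0·P5 via (29.26,60.895): [(0, 66.1958) (18.4362, 61.5758) (32.5379, 60.6888) (43, 61.9435) (43, 89) (0, 89)]  |A|=1145.6226
7. ⊥bis P0·P6 via (28.65,55.815): [(0, 66.1958) (18.4362, 61.5758) (32.5379, 60.6888) (43, 61.9435) (43, 89) (0, 89)]  |A|=1145.6226
8. ⊥bis P0·P7 via (17.915,60.94): [(0, 70.4398) (15.1746, 62.3931) (18.4362, 61.5758) (32.5379, 60.6888) (43, 61.9435) (43, 89) (0, 89)]  |A|=1113.4223
9. ⊥bis P0·P8 via (18.96,74.905): [(31.287, 60.7675) (32.5379, 60.6888) (43, 61.9435) (43, 89) (6.6701, 89)]  |A|=672.4951
10. ⊥bis P0·P9 via (32.525,49.26): [(31.287, 60.7675) (32.5379, 60.6888) (43, 61.9435) (43, 89) (6.6701, 89)]  |A|=672.4951
11. canonical 5-gon: [(31.287, 60.7675) (32.5379, 60.6888) (43, 61.9435) (43, 89) (6.6701, 89)]
12. shoelace: 672.4951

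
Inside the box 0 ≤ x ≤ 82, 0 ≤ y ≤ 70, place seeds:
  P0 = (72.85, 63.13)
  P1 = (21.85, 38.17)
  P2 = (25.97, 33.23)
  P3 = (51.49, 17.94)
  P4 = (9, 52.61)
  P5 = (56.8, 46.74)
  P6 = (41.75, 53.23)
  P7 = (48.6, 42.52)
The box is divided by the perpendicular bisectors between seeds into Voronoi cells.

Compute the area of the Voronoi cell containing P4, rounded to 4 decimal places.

1. box [0,82]×[0,70]: [(0, 0) (82, 0) (82, 70) (0, 70)]
2. ⊥bis P4·P0 via (40.925,57.87): [(0, 0) (50.4597, 0) (38.9264, 70) (0, 70)]  |A|=3128.5161
3. ⊥bis P4·P1 via (15.425,45.39): [(0, 31.6635) (39.4576, 66.7763) (38.9264, 70) (0, 70)]  |A|=819.0765
4. ⊥bis P4·P2 via (17.485,42.92): [(0, 31.6635) (39.4576, 66.7763) (38.9264, 70) (0, 70)]  |A|=819.0765
5. ⊥bis P4·P3 via (30.245,35.275): [(0, 31.6635) (39.4576, 66.7763) (38.9264, 70) (0, 70)]  |A|=819.0765
6. ⊥bis P4·P5 via (32.9,49.675): [(0, 31.6635) (34.4532, 62.323) (35.396, 70) (0, 70)]  |A|=796.276
7. ⊥bis P4·P6 via (25.375,52.92): [(0, 31.6635) (25.3503, 54.2225) (25.0517, 70) (0, 70)]  |A|=683.549
8. ⊥bis P4·P7 via (28.8,47.565): [(0, 31.6635) (25.3503, 54.2225) (25.0517, 70) (0, 70)]  |A|=683.549
9. canonical 4-gon: [(0, 31.6635) (25.3503, 54.2225) (25.0517, 70) (0, 70)]
10. shoelace: 683.549

Area of P4's cell: 683.5490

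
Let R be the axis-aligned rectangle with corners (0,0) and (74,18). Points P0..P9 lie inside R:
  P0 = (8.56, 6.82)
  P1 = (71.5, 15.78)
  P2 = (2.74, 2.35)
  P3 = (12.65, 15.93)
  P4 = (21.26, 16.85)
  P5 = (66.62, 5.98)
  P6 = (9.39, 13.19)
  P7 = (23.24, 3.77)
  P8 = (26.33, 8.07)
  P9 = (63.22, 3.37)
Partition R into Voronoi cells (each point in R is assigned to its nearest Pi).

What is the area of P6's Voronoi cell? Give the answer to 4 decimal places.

1. box [0,74]×[0,18]: [(0, 0) (74, 0) (74, 18) (0, 18)]
2. ⊥bis P6·P0 via (8.975,10.005): [(0, 11.1744) (74, 1.5324) (74, 18) (0, 18)]  |A|=861.8491
3. ⊥bis P6·P1 via (40.445,14.485): [(0, 11.1744) (40.8048, 5.8576) (40.2984, 18) (0, 18)]  |A|=383.917
4. ⊥bis P6·P2 via (6.065,7.77): [(0, 11.4907) (0.6546, 11.0891) (40.8048, 5.8576) (40.2984, 18) (0, 18)]  |A|=383.8135
5. ⊥bis P6·P3 via (11.02,14.56): [(0, 11.4907) (0.6546, 11.0891) (15.5708, 9.1456) (8.1287, 18) (0, 18)]  |A|=89.0237
6. ⊥bis P6·P4 via (15.325,15.02): [(0, 11.4907) (0.6546, 11.0891) (15.5708, 9.1456) (8.1287, 18) (0, 18)]  |A|=89.0237
7. ⊥bis P6·P5 via (38.005,9.585): [(0, 11.4907) (0.6546, 11.0891) (15.5708, 9.1456) (8.1287, 18) (0, 18)]  |A|=89.0237
8. ⊥bis P6·P7 via (16.315,8.48): [(0, 11.4907) (0.6546, 11.0891) (15.5708, 9.1456) (8.1287, 18) (0, 18)]  |A|=89.0237
9. ⊥bis P6·P8 via (17.86,10.63): [(0, 11.4907) (0.6546, 11.0891) (15.5708, 9.1456) (8.1287, 18) (0, 18)]  |A|=89.0237
10. ⊥bis P6·P9 via (36.305,8.28): [(0, 11.4907) (0.6546, 11.0891) (15.5708, 9.1456) (8.1287, 18) (0, 18)]  |A|=89.0237
11. canonical 5-gon: [(0, 11.4907) (0.6546, 11.0891) (15.5708, 9.1456) (8.1287, 18) (0, 18)]
12. shoelace: 89.0237

Area of P6's cell: 89.0237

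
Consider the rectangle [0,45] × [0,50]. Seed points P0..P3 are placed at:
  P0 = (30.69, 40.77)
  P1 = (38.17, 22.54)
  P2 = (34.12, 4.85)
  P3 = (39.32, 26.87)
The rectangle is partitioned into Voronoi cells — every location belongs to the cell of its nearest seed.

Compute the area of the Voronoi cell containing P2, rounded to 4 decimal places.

1. box [0,45]×[0,50]: [(0, 0) (45, 0) (45, 50) (0, 50)]
2. ⊥bis P2·P0 via (32.405,22.81): [(0, 19.7156) (0, 0) (45, 0) (45, 24.0127)]  |A|=983.8877
3. ⊥bis P2·P1 via (36.145,13.695): [(6.949, 20.3792) (0, 19.7156) (0, 0) (45, 0) (45, 11.6677)]  |A|=749.0184
4. ⊥bis P2·P3 via (36.72,15.86): [(6.949, 20.3792) (0, 19.7156) (0, 0) (45, 0) (45, 11.6677)]  |A|=749.0184
5. canonical 5-gon: [(6.949, 20.3792) (0, 19.7156) (0, 0) (45, 0) (45, 11.6677)]
6. shoelace: 749.0184

Area of P2's cell: 749.0184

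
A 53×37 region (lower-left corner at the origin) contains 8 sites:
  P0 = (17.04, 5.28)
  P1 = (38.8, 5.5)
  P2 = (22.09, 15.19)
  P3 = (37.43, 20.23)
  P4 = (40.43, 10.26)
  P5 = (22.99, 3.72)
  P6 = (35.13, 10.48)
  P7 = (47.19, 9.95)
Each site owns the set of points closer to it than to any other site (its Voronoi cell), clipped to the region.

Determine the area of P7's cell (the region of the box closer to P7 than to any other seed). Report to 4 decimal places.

Area of P7's cell: 181.0398

1. box [0,53]×[0,37]: [(0, 0) (53, 0) (53, 37) (0, 37)]
2. ⊥bis P7·P0 via (32.115,7.615): [(33.2945, 0) (53, 0) (53, 37) (27.5635, 37)]  |A|=835.1271
3. ⊥bis P7·P1 via (42.995,7.725): [(27.603, 36.745) (47.0923, 0) (53, 0) (53, 37) (27.5635, 37)]  |A|=581.6273
4. ⊥bis P7·P2 via (34.64,12.57): [(36.274, 20.3968) (47.0923, 0) (53, 0) (53, 37) (39.7401, 37)]  |A|=479.7591
5. ⊥bis P7·P3 via (42.31,15.09): [(40.1675, 13.0559) (47.0923, 0) (53, 0) (53, 25.2393)]  |A|=200.5063
6. ⊥bis P7·P4 via (43.81,10.105): [(44.1173, 16.8059) (43.6447, 6.5001) (47.0923, 0) (53, 0) (53, 25.2393)]  |A|=181.0398
7. ⊥bis P7·P5 via (35.09,6.835): [(44.1173, 16.8059) (43.6447, 6.5001) (47.0923, 0) (53, 0) (53, 25.2393)]  |A|=181.0398
8. ⊥bis P7·P6 via (41.16,10.215): [(44.1173, 16.8059) (43.6447, 6.5001) (47.0923, 0) (53, 0) (53, 25.2393)]  |A|=181.0398
9. canonical 5-gon: [(44.1173, 16.8059) (43.6447, 6.5001) (47.0923, 0) (53, 0) (53, 25.2393)]
10. shoelace: 181.0398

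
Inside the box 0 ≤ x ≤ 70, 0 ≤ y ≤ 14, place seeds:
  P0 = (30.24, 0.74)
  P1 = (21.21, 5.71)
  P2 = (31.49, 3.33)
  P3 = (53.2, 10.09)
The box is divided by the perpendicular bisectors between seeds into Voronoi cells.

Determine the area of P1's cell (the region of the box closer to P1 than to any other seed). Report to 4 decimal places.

Area of P1's cell: 374.0655

1. box [0,70]×[0,14]: [(0, 0) (70, 0) (70, 14) (0, 14)]
2. ⊥bis P1·P0 via (25.725,3.225): [(0, 0) (23.95, 0) (31.6554, 14) (0, 14)]  |A|=389.238
3. ⊥bis P1·P2 via (26.35,4.52): [(0, 0) (23.95, 0) (26.2863, 4.2448) (28.5448, 14) (0, 14)]  |A|=374.0655
4. ⊥bis P1·P3 via (37.205,7.9): [(0, 0) (23.95, 0) (26.2863, 4.2448) (28.5448, 14) (0, 14)]  |A|=374.0655
5. canonical 5-gon: [(0, 0) (23.95, 0) (26.2863, 4.2448) (28.5448, 14) (0, 14)]
6. shoelace: 374.0655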